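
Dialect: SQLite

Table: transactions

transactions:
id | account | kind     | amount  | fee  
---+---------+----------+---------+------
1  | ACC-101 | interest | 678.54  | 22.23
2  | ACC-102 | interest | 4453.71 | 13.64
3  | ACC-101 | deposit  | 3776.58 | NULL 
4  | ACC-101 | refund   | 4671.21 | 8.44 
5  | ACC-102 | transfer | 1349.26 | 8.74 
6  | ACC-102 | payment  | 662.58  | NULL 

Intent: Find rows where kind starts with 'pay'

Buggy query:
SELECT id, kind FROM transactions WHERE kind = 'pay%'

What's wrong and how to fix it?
Bug: Wildcards only work with LIKE; '=' treats '%' as a literal character

Fix: Replace '=' with LIKE so 'pay%' is treated as a pattern

Corrected query:
SELECT id, kind FROM transactions WHERE kind LIKE 'pay%'

Result:
id | kind   
---+--------
6  | payment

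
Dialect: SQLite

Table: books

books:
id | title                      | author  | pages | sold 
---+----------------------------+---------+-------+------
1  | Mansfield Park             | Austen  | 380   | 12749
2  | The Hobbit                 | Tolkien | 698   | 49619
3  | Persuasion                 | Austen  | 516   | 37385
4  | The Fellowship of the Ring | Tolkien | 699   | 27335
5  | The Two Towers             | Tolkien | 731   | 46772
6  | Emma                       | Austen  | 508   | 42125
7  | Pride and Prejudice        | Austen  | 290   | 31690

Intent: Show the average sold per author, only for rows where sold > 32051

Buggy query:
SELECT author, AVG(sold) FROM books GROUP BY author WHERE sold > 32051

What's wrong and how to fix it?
Bug: Row-level WHERE must come before GROUP BY in the clause order

Fix: Place WHERE between FROM and GROUP BY

Corrected query:
SELECT author, AVG(sold) FROM books WHERE sold > 32051 GROUP BY author

Result:
author  | AVG(sold)
--------+----------
Austen  | 39755    
Tolkien | 48195.5  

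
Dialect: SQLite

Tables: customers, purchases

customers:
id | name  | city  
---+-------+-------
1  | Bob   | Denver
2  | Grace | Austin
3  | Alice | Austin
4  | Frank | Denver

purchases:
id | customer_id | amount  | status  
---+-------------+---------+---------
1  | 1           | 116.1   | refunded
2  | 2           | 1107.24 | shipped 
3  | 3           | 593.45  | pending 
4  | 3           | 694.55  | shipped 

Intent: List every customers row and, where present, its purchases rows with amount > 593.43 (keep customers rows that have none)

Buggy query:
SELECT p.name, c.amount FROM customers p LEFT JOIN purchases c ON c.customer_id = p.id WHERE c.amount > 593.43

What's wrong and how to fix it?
Bug: Filtering c.amount in WHERE discards the NULL rows produced by LEFT JOIN, turning it into an inner join

Fix: Put 'c.amount > 593.43' in the JOIN's ON clause instead of WHERE

Corrected query:
SELECT p.name, c.amount FROM customers p LEFT JOIN purchases c ON c.customer_id = p.id AND c.amount > 593.43

Result:
name  | amount 
------+--------
Bob   | NULL   
Grace | 1107.24
Alice | 593.45 
Alice | 694.55 
Frank | NULL   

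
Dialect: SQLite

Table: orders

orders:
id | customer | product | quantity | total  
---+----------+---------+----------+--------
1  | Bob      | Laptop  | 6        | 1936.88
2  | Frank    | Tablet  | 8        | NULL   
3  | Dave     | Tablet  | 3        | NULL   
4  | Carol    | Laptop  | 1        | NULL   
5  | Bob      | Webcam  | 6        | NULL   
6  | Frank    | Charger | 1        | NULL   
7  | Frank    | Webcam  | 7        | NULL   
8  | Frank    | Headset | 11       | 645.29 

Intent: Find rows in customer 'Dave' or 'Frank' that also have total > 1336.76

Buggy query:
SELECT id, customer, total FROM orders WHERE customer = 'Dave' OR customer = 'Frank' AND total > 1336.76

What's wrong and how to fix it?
Bug: Without parentheses, AND is evaluated before OR, so the total filter only applies to the 'Frank' branch

Fix: Add parentheses around the OR so the AND applies to both alternatives

Corrected query:
SELECT id, customer, total FROM orders WHERE (customer = 'Dave' OR customer = 'Frank') AND total > 1336.76

Result:
(no rows)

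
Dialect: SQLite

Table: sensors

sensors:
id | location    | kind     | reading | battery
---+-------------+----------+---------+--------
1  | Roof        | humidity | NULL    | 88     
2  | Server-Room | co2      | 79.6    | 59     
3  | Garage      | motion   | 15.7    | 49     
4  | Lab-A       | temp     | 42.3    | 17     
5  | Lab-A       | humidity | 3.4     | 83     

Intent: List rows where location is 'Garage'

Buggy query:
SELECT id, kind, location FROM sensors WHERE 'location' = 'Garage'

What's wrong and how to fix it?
Bug: Single quotes denote string literals in SQL; the column name is being compared as a constant string

Fix: Remove the quotes around the column name (or use double quotes for an identifier)

Corrected query:
SELECT id, kind, location FROM sensors WHERE location = 'Garage'

Result:
id | kind   | location
---+--------+---------
3  | motion | Garage  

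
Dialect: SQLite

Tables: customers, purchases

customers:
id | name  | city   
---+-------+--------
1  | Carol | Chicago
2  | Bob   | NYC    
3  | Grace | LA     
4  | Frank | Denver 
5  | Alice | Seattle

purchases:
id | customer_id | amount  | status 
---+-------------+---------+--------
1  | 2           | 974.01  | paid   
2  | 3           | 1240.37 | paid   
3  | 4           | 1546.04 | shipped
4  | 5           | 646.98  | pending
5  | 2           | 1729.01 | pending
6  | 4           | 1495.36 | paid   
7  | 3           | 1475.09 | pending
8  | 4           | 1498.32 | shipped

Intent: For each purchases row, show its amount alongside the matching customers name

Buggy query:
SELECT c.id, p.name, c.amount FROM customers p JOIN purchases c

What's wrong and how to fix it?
Bug: JOIN with no ON clause produces a cartesian product; every purchases row pairs with every customers row

Fix: Add ON c.customer_id = p.id to the JOIN

Corrected query:
SELECT c.id, p.name, c.amount FROM customers p JOIN purchases c ON c.customer_id = p.id

Result:
id | name  | amount 
---+-------+--------
1  | Bob   | 974.01 
2  | Grace | 1240.37
3  | Frank | 1546.04
4  | Alice | 646.98 
5  | Bob   | 1729.01
6  | Frank | 1495.36
7  | Grace | 1475.09
8  | Frank | 1498.32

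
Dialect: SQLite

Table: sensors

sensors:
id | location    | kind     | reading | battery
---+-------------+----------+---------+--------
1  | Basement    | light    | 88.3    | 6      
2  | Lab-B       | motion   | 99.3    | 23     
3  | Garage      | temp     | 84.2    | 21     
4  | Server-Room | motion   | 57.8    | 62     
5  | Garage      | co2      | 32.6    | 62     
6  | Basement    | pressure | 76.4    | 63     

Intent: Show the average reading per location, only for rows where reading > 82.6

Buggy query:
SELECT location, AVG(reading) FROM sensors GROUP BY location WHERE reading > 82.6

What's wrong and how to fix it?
Bug: WHERE cannot follow GROUP BY

Fix: Move the WHERE clause before GROUP BY

Corrected query:
SELECT location, AVG(reading) FROM sensors WHERE reading > 82.6 GROUP BY location

Result:
location | AVG(reading)
---------+-------------
Basement | 88.3        
Garage   | 84.2        
Lab-B    | 99.3        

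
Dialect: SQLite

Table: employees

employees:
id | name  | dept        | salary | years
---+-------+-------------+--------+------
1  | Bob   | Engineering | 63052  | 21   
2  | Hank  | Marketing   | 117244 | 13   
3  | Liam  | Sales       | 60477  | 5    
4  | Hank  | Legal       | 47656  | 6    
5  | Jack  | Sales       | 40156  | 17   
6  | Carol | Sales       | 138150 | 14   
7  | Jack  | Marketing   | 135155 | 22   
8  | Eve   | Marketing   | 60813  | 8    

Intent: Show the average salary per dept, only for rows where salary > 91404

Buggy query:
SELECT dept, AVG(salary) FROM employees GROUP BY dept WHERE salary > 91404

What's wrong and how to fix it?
Bug: Row-level WHERE must come before GROUP BY in the clause order

Fix: Place WHERE between FROM and GROUP BY

Corrected query:
SELECT dept, AVG(salary) FROM employees WHERE salary > 91404 GROUP BY dept

Result:
dept      | AVG(salary)
----------+------------
Marketing | 126199.5   
Sales     | 138150     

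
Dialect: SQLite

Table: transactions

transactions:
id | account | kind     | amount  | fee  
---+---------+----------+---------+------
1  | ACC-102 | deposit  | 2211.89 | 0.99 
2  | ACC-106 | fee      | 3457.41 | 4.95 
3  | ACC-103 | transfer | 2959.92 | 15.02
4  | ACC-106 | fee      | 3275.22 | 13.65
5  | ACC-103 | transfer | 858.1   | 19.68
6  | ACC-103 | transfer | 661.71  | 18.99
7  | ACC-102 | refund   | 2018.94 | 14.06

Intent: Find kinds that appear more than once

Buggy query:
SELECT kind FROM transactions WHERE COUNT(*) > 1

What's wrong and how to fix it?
Bug: WHERE can't reference COUNT(*); aggregates are computed after WHERE

Fix: Group first, then use HAVING for the count condition

Corrected query:
SELECT kind FROM transactions GROUP BY kind HAVING COUNT(*) > 1

Result:
kind    
--------
fee     
transfer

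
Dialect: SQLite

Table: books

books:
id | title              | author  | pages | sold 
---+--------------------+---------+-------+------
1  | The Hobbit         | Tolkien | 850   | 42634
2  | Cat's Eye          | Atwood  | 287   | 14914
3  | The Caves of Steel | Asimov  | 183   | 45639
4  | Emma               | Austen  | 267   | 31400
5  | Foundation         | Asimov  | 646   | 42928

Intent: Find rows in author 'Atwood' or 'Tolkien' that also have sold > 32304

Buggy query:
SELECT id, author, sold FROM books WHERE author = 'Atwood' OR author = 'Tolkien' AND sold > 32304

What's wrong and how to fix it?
Bug: AND binds tighter than OR, so this parses as author = 'Atwood' OR (author = 'Tolkien' AND sold > 32304)

Fix: Add parentheses around the OR so the AND applies to both alternatives

Corrected query:
SELECT id, author, sold FROM books WHERE (author = 'Atwood' OR author = 'Tolkien') AND sold > 32304

Result:
id | author  | sold 
---+---------+------
1  | Tolkien | 42634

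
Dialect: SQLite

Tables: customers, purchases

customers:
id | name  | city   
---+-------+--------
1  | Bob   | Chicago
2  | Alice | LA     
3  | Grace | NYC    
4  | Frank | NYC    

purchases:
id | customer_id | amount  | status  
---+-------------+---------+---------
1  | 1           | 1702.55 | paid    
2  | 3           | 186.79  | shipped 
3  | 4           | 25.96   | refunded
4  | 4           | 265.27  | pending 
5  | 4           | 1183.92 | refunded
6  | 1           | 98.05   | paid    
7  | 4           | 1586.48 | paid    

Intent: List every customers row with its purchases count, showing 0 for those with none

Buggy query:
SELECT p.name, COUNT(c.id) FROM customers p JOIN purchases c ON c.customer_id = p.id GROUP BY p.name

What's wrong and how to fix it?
Bug: An inner join excludes parents with zero children

Fix: Switch to LEFT JOIN to retain unmatched parent rows

Corrected query:
SELECT p.name, COUNT(c.id) FROM customers p LEFT JOIN purchases c ON c.customer_id = p.id GROUP BY p.name

Result:
name  | COUNT(c.id)
------+------------
Alice | 0          
Bob   | 2          
Frank | 4          
Grace | 1          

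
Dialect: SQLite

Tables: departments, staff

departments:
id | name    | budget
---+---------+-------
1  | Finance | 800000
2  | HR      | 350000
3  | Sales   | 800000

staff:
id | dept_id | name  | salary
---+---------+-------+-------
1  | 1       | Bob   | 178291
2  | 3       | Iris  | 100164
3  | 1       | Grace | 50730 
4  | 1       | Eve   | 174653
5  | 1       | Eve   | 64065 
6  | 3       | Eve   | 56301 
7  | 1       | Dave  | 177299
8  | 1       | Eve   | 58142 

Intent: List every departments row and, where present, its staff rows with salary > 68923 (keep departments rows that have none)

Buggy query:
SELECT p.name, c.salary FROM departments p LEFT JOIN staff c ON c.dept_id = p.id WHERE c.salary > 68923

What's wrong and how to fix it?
Bug: Filtering c.salary in WHERE discards the NULL rows produced by LEFT JOIN, turning it into an inner join

Fix: Put 'c.salary > 68923' in the JOIN's ON clause instead of WHERE

Corrected query:
SELECT p.name, c.salary FROM departments p LEFT JOIN staff c ON c.dept_id = p.id AND c.salary > 68923

Result:
name    | salary
--------+-------
Finance | 174653
Finance | 177299
Finance | 178291
HR      | NULL  
Sales   | 100164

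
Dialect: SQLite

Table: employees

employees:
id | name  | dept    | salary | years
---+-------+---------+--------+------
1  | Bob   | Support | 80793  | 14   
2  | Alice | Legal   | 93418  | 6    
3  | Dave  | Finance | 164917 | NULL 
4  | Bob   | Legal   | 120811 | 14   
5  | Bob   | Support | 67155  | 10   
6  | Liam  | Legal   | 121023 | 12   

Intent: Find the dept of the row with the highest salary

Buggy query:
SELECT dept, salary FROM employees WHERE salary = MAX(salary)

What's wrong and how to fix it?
Bug: MAX(salary) is an aggregate and cannot be used directly in WHERE

Fix: Use a subquery: WHERE salary = (SELECT MAX(salary) FROM employees)

Corrected query:
SELECT dept, salary FROM employees WHERE salary = (SELECT MAX(salary) FROM employees)

Result:
dept    | salary
--------+-------
Finance | 164917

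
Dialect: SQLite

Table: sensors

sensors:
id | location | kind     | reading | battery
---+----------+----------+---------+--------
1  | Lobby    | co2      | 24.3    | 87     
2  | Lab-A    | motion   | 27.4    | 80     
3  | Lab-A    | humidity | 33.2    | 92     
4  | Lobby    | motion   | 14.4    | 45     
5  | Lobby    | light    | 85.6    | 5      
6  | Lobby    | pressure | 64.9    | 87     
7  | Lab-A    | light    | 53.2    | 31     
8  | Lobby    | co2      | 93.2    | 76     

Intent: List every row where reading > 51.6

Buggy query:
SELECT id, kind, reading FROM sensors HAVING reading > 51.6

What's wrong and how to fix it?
Bug: HAVING filters the output of aggregation, but this query has no GROUP BY and no aggregate functions, so SQLite rejects it (HAVING clause on a non-aggregate query); the condition here is per row

Fix: Use WHERE for row-level filtering

Corrected query:
SELECT id, kind, reading FROM sensors WHERE reading > 51.6

Result:
id | kind     | reading
---+----------+--------
5  | light    | 85.6   
6  | pressure | 64.9   
7  | light    | 53.2   
8  | co2      | 93.2   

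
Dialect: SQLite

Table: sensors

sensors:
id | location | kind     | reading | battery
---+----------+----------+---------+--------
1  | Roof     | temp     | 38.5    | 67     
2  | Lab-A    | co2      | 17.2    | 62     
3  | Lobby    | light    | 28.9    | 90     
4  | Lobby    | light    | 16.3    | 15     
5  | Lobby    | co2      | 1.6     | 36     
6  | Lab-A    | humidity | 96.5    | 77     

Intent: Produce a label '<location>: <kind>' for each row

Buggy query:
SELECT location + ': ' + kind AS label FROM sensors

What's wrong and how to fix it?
Bug: '+' is numeric addition; on text columns SQLite converts them to 0 instead of concatenating

Fix: Replace + with || to concatenate text

Corrected query:
SELECT location || ': ' || kind AS label FROM sensors

Result:
label          
---------------
Roof: temp     
Lab-A: co2     
Lobby: light   
Lobby: light   
Lobby: co2     
Lab-A: humidity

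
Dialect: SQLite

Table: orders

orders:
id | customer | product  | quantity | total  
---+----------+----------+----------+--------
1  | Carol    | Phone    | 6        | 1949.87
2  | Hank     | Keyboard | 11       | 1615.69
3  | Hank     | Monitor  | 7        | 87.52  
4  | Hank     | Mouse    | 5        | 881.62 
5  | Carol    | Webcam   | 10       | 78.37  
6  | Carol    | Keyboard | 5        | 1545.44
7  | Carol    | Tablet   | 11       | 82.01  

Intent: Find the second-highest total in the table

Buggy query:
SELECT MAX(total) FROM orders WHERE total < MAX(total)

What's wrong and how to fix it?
Bug: MAX(total) on the right of the comparison is an aggregate-in-WHERE error

Fix: Compute the overall MAX in a subquery, then take MAX of rows below it

Corrected query:
SELECT MAX(total) FROM orders WHERE total < (SELECT MAX(total) FROM orders)

Result:
MAX(total)
----------
1615.69   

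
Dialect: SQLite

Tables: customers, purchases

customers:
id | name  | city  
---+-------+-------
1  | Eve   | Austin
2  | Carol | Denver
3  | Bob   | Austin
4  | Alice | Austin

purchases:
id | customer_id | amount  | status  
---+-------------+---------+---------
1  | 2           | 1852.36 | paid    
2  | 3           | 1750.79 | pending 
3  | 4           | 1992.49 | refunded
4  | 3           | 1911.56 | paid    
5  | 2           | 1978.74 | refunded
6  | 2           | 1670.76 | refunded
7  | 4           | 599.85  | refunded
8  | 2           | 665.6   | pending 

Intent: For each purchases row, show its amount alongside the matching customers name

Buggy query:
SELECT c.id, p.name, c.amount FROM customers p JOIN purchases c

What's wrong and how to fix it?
Bug: Missing join condition: each purchases row is matched to all customers rows instead of just its own

Fix: Specify the join condition linking the foreign key to the parent id

Corrected query:
SELECT c.id, p.name, c.amount FROM customers p JOIN purchases c ON c.customer_id = p.id

Result:
id | name  | amount 
---+-------+--------
1  | Carol | 1852.36
2  | Bob   | 1750.79
3  | Alice | 1992.49
4  | Bob   | 1911.56
5  | Carol | 1978.74
6  | Carol | 1670.76
7  | Alice | 599.85 
8  | Carol | 665.6  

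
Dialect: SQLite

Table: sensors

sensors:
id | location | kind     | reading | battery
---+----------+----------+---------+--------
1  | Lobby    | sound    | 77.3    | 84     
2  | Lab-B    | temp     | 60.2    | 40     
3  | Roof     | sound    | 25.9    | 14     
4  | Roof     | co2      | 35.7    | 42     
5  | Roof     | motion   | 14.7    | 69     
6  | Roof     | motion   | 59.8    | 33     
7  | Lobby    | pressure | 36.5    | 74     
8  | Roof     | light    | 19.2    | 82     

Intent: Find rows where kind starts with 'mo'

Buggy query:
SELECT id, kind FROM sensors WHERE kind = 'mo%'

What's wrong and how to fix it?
Bug: '=' compares the literal string including the % character; pattern matching needs LIKE

Fix: Replace '=' with LIKE so 'mo%' is treated as a pattern

Corrected query:
SELECT id, kind FROM sensors WHERE kind LIKE 'mo%'

Result:
id | kind  
---+-------
5  | motion
6  | motion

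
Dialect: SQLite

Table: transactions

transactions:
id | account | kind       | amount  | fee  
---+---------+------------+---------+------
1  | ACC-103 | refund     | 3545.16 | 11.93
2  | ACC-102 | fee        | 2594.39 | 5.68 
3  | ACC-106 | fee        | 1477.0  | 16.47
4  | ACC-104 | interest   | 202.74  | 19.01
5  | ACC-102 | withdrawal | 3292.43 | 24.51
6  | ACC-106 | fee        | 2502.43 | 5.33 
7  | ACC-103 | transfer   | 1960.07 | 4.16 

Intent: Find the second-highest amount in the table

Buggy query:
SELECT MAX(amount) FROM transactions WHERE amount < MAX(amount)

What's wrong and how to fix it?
Bug: MAX(amount) on the right of the comparison is an aggregate-in-WHERE error

Fix: Put the inner MAX in a scalar subquery

Corrected query:
SELECT MAX(amount) FROM transactions WHERE amount < (SELECT MAX(amount) FROM transactions)

Result:
MAX(amount)
-----------
3292.43    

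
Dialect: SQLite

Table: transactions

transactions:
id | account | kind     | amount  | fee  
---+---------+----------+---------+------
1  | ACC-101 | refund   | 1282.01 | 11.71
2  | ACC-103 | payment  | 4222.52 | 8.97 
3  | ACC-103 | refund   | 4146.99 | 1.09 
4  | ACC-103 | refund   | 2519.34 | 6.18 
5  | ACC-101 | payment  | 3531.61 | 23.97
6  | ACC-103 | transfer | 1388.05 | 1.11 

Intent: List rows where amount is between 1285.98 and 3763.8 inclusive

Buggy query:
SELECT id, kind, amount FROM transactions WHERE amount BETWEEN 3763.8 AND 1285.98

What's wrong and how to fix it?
Bug: BETWEEN expects the lower bound first; with 3763.8 AND 1285.98 the range is empty

Fix: Write BETWEEN 1285.98 AND 3763.8

Corrected query:
SELECT id, kind, amount FROM transactions WHERE amount BETWEEN 1285.98 AND 3763.8

Result:
id | kind     | amount 
---+----------+--------
4  | refund   | 2519.34
5  | payment  | 3531.61
6  | transfer | 1388.05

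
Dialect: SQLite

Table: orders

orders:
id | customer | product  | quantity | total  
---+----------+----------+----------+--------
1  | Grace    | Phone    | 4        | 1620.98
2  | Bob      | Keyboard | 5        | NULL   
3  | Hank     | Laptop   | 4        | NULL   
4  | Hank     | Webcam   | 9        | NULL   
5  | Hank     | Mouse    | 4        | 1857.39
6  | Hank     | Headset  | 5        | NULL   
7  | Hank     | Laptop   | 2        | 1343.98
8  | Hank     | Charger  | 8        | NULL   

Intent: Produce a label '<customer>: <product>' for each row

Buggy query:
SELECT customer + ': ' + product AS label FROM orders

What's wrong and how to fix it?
Bug: SQLite uses || for string concatenation; + coerces text to numbers (yielding 0)

Fix: Replace + with || to concatenate text

Corrected query:
SELECT customer || ': ' || product AS label FROM orders

Result:
label        
-------------
Grace: Phone 
Bob: Keyboard
Hank: Laptop 
Hank: Webcam 
Hank: Mouse  
Hank: Headset
Hank: Laptop 
Hank: Charger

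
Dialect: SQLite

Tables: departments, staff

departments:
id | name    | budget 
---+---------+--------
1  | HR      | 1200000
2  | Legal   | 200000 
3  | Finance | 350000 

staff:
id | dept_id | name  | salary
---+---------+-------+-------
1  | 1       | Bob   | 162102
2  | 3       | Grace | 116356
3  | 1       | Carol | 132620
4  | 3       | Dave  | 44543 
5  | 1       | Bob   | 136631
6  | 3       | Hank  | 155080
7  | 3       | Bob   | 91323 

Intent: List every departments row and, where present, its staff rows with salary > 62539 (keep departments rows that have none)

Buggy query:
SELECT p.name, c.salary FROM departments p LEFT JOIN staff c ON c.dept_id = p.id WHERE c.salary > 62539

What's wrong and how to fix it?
Bug: A WHERE condition on the right-hand table after LEFT JOIN drops unmatched parents

Fix: Put 'c.salary > 62539' in the JOIN's ON clause instead of WHERE

Corrected query:
SELECT p.name, c.salary FROM departments p LEFT JOIN staff c ON c.dept_id = p.id AND c.salary > 62539

Result:
name    | salary
--------+-------
HR      | 132620
HR      | 136631
HR      | 162102
Legal   | NULL  
Finance | 91323 
Finance | 116356
Finance | 155080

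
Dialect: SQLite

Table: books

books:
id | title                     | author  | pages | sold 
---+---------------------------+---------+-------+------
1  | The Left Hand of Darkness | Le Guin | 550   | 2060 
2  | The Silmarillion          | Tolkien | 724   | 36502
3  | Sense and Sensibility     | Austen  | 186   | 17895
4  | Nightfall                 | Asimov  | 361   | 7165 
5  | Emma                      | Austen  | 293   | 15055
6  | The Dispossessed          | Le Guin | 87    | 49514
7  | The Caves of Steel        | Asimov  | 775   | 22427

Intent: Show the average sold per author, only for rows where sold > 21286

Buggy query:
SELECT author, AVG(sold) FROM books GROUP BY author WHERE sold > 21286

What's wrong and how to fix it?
Bug: WHERE cannot follow GROUP BY

Fix: Move the WHERE clause before GROUP BY

Corrected query:
SELECT author, AVG(sold) FROM books WHERE sold > 21286 GROUP BY author

Result:
author  | AVG(sold)
--------+----------
Asimov  | 22427    
Le Guin | 49514    
Tolkien | 36502    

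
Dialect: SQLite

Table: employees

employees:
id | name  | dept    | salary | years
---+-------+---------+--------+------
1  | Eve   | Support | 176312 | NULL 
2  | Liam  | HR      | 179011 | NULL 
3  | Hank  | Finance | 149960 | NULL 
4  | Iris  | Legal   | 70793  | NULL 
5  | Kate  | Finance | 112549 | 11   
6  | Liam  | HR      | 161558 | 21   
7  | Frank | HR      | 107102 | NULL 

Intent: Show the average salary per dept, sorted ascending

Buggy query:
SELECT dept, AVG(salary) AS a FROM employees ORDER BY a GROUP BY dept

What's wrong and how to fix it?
Bug: ORDER BY appears before GROUP BY; SQL clause order requires GROUP BY first

Fix: Move ORDER BY to the end, after GROUP BY

Corrected query:
SELECT dept, AVG(salary) AS a FROM employees GROUP BY dept ORDER BY a

Result:
dept    | a            
--------+--------------
Legal   | 70793        
Finance | 131254.5     
HR      | 149223.666667
Support | 176312       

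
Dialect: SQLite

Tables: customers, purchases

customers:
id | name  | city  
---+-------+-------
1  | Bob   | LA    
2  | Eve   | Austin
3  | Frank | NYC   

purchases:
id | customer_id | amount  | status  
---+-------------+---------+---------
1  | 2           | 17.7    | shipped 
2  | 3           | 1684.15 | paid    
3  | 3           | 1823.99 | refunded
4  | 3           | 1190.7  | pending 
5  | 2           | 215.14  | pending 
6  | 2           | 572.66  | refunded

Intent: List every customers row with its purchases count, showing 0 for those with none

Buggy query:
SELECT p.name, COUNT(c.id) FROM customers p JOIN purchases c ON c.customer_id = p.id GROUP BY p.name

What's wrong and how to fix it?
Bug: INNER JOIN drops customers rows that have no matching purchases rows

Fix: Use LEFT JOIN so parents without children still appear (COUNT(c.id) gives 0)

Corrected query:
SELECT p.name, COUNT(c.id) FROM customers p LEFT JOIN purchases c ON c.customer_id = p.id GROUP BY p.name

Result:
name  | COUNT(c.id)
------+------------
Bob   | 0          
Eve   | 3          
Frank | 3          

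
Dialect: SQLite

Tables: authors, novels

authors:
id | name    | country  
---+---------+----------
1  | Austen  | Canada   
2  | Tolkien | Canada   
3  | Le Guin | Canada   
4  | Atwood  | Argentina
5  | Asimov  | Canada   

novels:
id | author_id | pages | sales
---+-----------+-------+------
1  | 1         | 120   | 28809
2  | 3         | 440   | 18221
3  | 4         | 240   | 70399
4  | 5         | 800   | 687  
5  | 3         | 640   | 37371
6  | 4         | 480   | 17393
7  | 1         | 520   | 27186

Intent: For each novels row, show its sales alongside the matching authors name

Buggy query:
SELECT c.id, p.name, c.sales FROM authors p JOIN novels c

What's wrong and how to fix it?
Bug: Missing join condition: each novels row is matched to all authors rows instead of just its own

Fix: Add ON c.author_id = p.id to the JOIN

Corrected query:
SELECT c.id, p.name, c.sales FROM authors p JOIN novels c ON c.author_id = p.id

Result:
id | name    | sales
---+---------+------
1  | Austen  | 28809
2  | Le Guin | 18221
3  | Atwood  | 70399
4  | Asimov  | 687  
5  | Le Guin | 37371
6  | Atwood  | 17393
7  | Austen  | 27186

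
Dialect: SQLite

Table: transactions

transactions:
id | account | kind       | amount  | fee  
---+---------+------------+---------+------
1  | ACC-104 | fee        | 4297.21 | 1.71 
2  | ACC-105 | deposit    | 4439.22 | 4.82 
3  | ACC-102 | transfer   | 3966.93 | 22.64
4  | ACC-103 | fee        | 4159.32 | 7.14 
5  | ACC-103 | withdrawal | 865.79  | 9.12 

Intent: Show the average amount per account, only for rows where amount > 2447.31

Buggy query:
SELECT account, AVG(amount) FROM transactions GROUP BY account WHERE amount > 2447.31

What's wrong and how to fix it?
Bug: Row-level WHERE must come before GROUP BY in the clause order

Fix: Place WHERE between FROM and GROUP BY

Corrected query:
SELECT account, AVG(amount) FROM transactions WHERE amount > 2447.31 GROUP BY account

Result:
account | AVG(amount)
--------+------------
ACC-102 | 3966.93    
ACC-103 | 4159.32    
ACC-104 | 4297.21    
ACC-105 | 4439.22    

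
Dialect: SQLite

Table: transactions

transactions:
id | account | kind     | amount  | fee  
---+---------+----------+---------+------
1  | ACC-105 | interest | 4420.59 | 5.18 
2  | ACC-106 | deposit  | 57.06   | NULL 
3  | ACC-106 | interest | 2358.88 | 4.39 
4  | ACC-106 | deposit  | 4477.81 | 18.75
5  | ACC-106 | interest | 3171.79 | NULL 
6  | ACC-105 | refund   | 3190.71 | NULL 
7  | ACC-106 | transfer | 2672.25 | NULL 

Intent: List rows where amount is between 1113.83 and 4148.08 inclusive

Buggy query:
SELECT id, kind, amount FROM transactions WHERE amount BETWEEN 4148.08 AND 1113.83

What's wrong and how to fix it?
Bug: BETWEEN expects the lower bound first; with 4148.08 AND 1113.83 the range is empty

Fix: Swap the bounds so the smaller value comes first

Corrected query:
SELECT id, kind, amount FROM transactions WHERE amount BETWEEN 1113.83 AND 4148.08

Result:
id | kind     | amount 
---+----------+--------
3  | interest | 2358.88
5  | interest | 3171.79
6  | refund   | 3190.71
7  | transfer | 2672.25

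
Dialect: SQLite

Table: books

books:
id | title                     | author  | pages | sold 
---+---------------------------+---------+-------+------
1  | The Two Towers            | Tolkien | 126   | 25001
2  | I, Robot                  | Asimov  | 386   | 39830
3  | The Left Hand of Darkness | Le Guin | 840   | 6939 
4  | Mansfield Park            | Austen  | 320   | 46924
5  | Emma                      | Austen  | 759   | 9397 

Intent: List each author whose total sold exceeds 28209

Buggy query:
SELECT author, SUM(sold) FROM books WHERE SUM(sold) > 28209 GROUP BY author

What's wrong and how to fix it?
Bug: WHERE runs before GROUP BY, so aggregates aren't available there

Fix: Use HAVING (which filters groups after aggregation) instead of WHERE

Corrected query:
SELECT author, SUM(sold) FROM books GROUP BY author HAVING SUM(sold) > 28209

Result:
author | SUM(sold)
-------+----------
Asimov | 39830    
Austen | 56321    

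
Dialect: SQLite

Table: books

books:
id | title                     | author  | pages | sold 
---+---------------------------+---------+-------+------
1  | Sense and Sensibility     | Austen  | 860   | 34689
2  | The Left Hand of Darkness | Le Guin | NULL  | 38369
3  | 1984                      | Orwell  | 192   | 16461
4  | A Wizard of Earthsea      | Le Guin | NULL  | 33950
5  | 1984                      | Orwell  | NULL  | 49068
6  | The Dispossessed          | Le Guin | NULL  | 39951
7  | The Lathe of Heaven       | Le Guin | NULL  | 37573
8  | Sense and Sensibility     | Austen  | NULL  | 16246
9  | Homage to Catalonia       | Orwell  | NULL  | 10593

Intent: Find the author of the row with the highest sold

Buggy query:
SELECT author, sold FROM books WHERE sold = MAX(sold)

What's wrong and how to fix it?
Bug: MAX(sold) is an aggregate and cannot be used directly in WHERE

Fix: Use a subquery: WHERE sold = (SELECT MAX(sold) FROM books)

Corrected query:
SELECT author, sold FROM books WHERE sold = (SELECT MAX(sold) FROM books)

Result:
author | sold 
-------+------
Orwell | 49068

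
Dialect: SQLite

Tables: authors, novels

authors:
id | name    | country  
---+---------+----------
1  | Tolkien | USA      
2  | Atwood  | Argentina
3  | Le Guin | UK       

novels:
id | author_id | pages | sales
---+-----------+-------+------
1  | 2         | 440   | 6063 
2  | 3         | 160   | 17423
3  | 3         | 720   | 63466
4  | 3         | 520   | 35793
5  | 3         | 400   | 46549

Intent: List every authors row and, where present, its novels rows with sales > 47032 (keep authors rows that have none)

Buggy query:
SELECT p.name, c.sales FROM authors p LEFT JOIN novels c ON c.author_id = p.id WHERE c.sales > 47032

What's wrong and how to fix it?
Bug: Filtering c.sales in WHERE discards the NULL rows produced by LEFT JOIN, turning it into an inner join

Fix: Move the right-table condition into the ON clause so unmatched parents are kept

Corrected query:
SELECT p.name, c.sales FROM authors p LEFT JOIN novels c ON c.author_id = p.id AND c.sales > 47032

Result:
name    | sales
--------+------
Tolkien | NULL 
Atwood  | NULL 
Le Guin | 63466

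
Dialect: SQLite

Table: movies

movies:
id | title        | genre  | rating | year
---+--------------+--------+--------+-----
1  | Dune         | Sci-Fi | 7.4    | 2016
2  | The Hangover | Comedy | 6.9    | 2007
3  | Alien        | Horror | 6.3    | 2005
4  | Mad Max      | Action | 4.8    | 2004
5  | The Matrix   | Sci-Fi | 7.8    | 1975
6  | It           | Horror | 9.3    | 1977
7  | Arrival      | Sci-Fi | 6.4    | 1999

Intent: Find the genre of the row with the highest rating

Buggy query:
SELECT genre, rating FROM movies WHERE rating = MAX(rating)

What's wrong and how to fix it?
Bug: MAX(rating) is an aggregate and cannot be used directly in WHERE

Fix: Wrap MAX in a scalar subquery so WHERE compares against a single value

Corrected query:
SELECT genre, rating FROM movies WHERE rating = (SELECT MAX(rating) FROM movies)

Result:
genre  | rating
-------+-------
Horror | 9.3   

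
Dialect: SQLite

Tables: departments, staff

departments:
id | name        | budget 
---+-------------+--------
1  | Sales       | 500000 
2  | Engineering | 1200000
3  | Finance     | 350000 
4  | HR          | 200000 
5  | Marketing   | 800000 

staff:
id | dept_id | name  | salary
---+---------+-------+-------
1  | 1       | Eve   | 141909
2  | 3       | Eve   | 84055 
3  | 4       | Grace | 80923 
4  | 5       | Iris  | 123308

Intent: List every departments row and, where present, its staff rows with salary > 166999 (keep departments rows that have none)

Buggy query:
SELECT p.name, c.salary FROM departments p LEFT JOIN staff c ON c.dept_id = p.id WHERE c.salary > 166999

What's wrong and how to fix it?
Bug: A WHERE condition on the right-hand table after LEFT JOIN drops unmatched parents

Fix: Put 'c.salary > 166999' in the JOIN's ON clause instead of WHERE

Corrected query:
SELECT p.name, c.salary FROM departments p LEFT JOIN staff c ON c.dept_id = p.id AND c.salary > 166999

Result:
name        | salary
------------+-------
Sales       | NULL  
Engineering | NULL  
Finance     | NULL  
HR          | NULL  
Marketing   | NULL  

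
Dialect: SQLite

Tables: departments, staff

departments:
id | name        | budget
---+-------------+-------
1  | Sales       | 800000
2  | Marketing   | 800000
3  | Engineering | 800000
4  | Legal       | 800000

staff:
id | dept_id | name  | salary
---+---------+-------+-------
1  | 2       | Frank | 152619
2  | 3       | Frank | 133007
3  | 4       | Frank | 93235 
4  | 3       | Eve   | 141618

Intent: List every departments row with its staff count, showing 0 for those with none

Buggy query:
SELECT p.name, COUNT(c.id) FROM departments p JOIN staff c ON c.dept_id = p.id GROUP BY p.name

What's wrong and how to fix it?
Bug: An inner join excludes parents with zero children

Fix: Use LEFT JOIN so parents without children still appear (COUNT(c.id) gives 0)

Corrected query:
SELECT p.name, COUNT(c.id) FROM departments p LEFT JOIN staff c ON c.dept_id = p.id GROUP BY p.name

Result:
name        | COUNT(c.id)
------------+------------
Engineering | 2          
Legal       | 1          
Marketing   | 1          
Sales       | 0          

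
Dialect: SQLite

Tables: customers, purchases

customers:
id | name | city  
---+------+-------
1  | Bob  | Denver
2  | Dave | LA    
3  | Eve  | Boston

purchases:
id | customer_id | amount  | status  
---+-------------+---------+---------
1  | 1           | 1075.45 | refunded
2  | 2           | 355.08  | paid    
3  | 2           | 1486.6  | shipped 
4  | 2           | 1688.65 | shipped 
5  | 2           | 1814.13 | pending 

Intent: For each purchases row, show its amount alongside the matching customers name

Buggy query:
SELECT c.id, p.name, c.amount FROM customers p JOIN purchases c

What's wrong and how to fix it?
Bug: Missing join condition: each purchases row is matched to all customers rows instead of just its own

Fix: Specify the join condition linking the foreign key to the parent id

Corrected query:
SELECT c.id, p.name, c.amount FROM customers p JOIN purchases c ON c.customer_id = p.id

Result:
id | name | amount 
---+------+--------
1  | Bob  | 1075.45
2  | Dave | 355.08 
3  | Dave | 1486.6 
4  | Dave | 1688.65
5  | Dave | 1814.13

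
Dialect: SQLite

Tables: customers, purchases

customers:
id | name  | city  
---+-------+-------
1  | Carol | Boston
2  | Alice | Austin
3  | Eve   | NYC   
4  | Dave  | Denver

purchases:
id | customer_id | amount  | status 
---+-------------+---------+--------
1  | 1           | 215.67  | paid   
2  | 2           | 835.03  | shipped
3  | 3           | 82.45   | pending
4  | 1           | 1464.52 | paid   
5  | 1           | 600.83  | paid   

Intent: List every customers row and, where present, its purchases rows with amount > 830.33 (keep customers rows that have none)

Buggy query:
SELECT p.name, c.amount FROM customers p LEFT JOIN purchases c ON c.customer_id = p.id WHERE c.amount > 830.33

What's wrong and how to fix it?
Bug: Filtering c.amount in WHERE discards the NULL rows produced by LEFT JOIN, turning it into an inner join

Fix: Put 'c.amount > 830.33' in the JOIN's ON clause instead of WHERE

Corrected query:
SELECT p.name, c.amount FROM customers p LEFT JOIN purchases c ON c.customer_id = p.id AND c.amount > 830.33

Result:
name  | amount 
------+--------
Carol | 1464.52
Alice | 835.03 
Eve   | NULL   
Dave  | NULL   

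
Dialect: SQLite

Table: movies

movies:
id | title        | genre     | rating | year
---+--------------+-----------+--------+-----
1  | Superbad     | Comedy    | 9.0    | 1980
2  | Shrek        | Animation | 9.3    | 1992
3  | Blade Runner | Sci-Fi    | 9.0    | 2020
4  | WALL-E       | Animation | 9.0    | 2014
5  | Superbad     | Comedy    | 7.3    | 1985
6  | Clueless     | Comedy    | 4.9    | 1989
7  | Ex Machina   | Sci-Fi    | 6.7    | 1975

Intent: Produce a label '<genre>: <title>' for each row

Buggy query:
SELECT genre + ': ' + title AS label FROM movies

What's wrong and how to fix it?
Bug: '+' is numeric addition; on text columns SQLite converts them to 0 instead of concatenating

Fix: Use the || operator for string concatenation

Corrected query:
SELECT genre || ': ' || title AS label FROM movies

Result:
label               
--------------------
Comedy: Superbad    
Animation: Shrek    
Sci-Fi: Blade Runner
Animation: WALL-E   
Comedy: Superbad    
Comedy: Clueless    
Sci-Fi: Ex Machina  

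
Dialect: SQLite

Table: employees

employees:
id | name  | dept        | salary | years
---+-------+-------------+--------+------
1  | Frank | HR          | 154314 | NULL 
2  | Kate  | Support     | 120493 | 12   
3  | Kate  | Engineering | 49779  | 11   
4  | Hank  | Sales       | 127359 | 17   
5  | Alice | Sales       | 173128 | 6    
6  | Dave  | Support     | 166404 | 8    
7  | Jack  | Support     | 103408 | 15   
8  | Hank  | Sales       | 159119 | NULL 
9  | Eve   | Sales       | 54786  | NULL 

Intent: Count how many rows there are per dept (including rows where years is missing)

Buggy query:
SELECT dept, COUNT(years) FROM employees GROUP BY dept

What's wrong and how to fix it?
Bug: COUNT(years) skips NULLs, so groups with missing years are undercounted

Fix: Use COUNT(*) to count all rows regardless of NULL

Corrected query:
SELECT dept, COUNT(*) FROM employees GROUP BY dept

Result:
dept        | COUNT(*)
------------+---------
Engineering | 1       
HR          | 1       
Sales       | 4       
Support     | 3       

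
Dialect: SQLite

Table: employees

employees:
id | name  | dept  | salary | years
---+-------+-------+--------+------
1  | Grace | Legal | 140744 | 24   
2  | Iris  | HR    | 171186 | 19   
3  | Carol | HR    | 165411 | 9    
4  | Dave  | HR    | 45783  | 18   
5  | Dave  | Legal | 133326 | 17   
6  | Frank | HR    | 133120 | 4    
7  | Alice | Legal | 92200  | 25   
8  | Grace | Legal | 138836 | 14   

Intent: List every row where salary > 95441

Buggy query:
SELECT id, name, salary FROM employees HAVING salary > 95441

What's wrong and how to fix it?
Bug: HAVING filters the output of aggregation, but this query has no GROUP BY and no aggregate functions, so SQLite rejects it (HAVING clause on a non-aggregate query); the condition here is per row

Fix: Use WHERE for row-level filtering

Corrected query:
SELECT id, name, salary FROM employees WHERE salary > 95441

Result:
id | name  | salary
---+-------+-------
1  | Grace | 140744
2  | Iris  | 171186
3  | Carol | 165411
5  | Dave  | 133326
6  | Frank | 133120
8  | Grace | 138836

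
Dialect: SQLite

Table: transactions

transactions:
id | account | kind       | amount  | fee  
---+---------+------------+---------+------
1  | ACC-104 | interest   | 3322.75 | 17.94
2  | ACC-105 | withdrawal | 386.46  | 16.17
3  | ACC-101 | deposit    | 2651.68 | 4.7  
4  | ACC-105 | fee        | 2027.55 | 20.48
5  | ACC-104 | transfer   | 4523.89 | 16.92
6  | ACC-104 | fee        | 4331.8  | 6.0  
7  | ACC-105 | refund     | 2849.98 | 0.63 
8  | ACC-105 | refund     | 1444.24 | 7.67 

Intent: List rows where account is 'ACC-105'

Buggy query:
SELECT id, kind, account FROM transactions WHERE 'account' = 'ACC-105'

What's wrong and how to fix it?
Bug: Single quotes denote string literals in SQL; the column name is being compared as a constant string

Fix: Remove the quotes around the column name (or use double quotes for an identifier)

Corrected query:
SELECT id, kind, account FROM transactions WHERE account = 'ACC-105'

Result:
id | kind       | account
---+------------+--------
2  | withdrawal | ACC-105
4  | fee        | ACC-105
7  | refund     | ACC-105
8  | refund     | ACC-105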